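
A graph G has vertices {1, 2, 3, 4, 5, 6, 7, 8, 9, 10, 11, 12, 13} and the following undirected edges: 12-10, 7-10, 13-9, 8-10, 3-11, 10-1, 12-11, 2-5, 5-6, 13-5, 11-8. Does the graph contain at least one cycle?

The graph has 13 vertices, 11 edges, and 3 connected components.
One cycle is 10-8-11-12-10.

Yes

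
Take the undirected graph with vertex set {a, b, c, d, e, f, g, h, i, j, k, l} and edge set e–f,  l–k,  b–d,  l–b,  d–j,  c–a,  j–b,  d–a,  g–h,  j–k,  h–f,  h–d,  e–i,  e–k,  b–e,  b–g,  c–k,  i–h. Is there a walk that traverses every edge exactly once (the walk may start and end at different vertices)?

Yes

Degrees: a:2, b:5, c:2, d:4, e:4, f:2, g:2, h:4, i:2, j:3, k:4, l:2
Odd-degree vertices: b, j (2 total).
The non-isolated vertices are connected and exactly 2 have odd degree, so an Eulerian trail exists (from b to j).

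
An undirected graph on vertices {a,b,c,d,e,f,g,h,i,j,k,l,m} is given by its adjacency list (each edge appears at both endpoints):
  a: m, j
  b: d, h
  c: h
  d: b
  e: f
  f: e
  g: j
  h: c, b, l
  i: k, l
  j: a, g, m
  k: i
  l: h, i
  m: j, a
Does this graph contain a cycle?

The graph has 13 vertices, 11 edges, and 3 connected components.
One cycle is a-j-m-a.

Yes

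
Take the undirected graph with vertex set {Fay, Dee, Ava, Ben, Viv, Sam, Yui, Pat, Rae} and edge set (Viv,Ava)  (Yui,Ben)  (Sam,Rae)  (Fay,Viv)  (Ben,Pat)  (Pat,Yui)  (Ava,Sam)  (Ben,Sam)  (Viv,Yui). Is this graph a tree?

The graph has 9 vertices and 9 edges.
It splits into 2 components, so it cannot be a tree.

No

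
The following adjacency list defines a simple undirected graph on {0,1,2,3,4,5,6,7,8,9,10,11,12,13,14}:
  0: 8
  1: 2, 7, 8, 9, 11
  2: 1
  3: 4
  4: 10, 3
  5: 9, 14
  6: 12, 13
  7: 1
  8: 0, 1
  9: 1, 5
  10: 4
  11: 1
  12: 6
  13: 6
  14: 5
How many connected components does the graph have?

3

Component: {3, 4, 10}
Component: {6, 12, 13}
Component: {0, 1, 2, 5, 7, 8, 9, 11, 14}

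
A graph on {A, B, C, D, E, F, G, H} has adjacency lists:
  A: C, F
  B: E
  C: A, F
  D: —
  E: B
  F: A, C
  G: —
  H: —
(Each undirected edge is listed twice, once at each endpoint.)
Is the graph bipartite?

No

The cycle C-A-F-C has length 3, which is odd, so the graph is not bipartite.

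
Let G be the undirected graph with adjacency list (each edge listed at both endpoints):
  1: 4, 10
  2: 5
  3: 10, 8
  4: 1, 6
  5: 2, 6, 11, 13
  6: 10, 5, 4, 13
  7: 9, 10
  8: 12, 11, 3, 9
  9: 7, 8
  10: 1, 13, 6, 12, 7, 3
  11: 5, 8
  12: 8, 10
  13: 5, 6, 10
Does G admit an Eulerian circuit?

No

Degrees: 1:2, 2:1, 3:2, 4:2, 5:4, 6:4, 7:2, 8:4, 9:2, 10:6, 11:2, 12:2, 13:3
Vertices with odd degree: 2, 13. An Eulerian circuit requires all degrees even.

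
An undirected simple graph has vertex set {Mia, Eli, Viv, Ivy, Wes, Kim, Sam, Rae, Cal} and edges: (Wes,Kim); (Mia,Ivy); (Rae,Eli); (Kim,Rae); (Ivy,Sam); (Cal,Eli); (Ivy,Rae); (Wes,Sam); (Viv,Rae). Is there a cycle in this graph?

Yes

|V| = 9, |E| = 9, number of components = 1.
Since 9 > 9 - 1, a cycle must exist; for instance Ivy-Rae-Kim-Wes-Sam-Ivy.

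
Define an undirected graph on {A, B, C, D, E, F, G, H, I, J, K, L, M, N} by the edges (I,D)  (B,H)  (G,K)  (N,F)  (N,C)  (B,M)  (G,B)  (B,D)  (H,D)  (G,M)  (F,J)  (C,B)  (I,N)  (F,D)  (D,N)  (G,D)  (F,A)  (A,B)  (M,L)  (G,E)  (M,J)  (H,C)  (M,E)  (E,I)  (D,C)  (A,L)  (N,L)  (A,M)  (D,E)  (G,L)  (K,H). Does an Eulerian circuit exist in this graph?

No

Degrees: A:4, B:6, C:4, D:8, E:4, F:4, G:6, H:4, I:3, J:2, K:2, L:4, M:6, N:5
I, N have odd degree; an Eulerian circuit needs every degree to be even, so none exists.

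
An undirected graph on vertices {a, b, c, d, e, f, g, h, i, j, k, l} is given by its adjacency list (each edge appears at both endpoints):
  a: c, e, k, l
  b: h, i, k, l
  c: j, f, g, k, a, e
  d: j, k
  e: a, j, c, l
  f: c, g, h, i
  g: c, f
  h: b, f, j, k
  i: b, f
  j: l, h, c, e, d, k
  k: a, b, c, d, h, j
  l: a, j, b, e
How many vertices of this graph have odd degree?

Degrees: a:4, b:4, c:6, d:2, e:4, f:4, g:2, h:4, i:2, j:6, k:6, l:4
Odd-degree vertices: none.

0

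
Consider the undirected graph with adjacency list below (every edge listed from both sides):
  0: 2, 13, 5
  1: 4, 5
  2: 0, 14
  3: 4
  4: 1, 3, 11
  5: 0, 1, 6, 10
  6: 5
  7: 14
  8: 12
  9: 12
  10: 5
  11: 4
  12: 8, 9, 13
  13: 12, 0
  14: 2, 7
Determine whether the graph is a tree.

Yes

The graph has 15 vertices and 14 edges.
It is connected with exactly 14 edges, hence acyclic — it is a tree.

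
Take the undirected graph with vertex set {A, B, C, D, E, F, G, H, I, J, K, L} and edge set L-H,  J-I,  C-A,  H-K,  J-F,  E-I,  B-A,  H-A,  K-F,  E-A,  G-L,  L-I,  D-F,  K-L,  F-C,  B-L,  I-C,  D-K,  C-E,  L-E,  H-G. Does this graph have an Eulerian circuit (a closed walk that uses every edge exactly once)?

Degrees: A:4, B:2, C:4, D:2, E:4, F:4, G:2, H:4, I:4, J:2, K:4, L:6
Every vertex has even degree and the edges form a single connected piece, so an Eulerian circuit exists.

Yes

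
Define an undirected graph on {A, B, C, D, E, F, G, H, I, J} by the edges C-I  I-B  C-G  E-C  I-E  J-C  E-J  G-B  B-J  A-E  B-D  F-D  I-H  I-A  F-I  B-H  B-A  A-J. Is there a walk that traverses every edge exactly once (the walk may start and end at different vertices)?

Yes

Degrees: A:4, B:6, C:4, D:2, E:4, F:2, G:2, H:2, I:6, J:4
Odd-degree vertices: none (0 total).
With 0 odd-degree vertices and all edges in one connected piece, an Eulerian trail exists.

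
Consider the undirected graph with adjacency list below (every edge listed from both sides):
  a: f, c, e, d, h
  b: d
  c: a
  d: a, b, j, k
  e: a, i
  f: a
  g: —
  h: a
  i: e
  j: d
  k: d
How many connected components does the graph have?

Component: {g}
Component: {a, b, c, d, e, f, h, i, j, k}

2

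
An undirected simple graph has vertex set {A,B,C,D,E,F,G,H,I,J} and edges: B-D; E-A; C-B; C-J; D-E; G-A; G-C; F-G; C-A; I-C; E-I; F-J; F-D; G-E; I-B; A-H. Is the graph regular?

No

Degrees: A:4, B:3, C:5, D:3, E:4, F:3, G:4, H:1, I:3, J:2
Vertex H has degree 1 while C has degree 5, so the graph is not regular.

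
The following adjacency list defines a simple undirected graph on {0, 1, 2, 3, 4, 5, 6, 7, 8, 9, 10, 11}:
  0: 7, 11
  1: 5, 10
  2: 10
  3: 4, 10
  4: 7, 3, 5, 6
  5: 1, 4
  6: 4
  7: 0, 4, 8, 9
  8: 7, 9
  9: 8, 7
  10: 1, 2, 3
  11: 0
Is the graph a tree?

The graph has 12 vertices and 13 edges.
Connected but with 13 > 11 edges, so it has a cycle and is not a tree.

No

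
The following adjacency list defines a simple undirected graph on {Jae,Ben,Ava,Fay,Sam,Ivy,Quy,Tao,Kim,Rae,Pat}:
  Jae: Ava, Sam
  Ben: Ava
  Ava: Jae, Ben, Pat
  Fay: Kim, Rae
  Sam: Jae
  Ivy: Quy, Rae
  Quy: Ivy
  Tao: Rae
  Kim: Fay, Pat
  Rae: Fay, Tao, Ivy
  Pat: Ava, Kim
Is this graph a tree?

|V| = 11, |E| = 10.
Connected and |E| = |V| - 1, which characterizes a tree.

Yes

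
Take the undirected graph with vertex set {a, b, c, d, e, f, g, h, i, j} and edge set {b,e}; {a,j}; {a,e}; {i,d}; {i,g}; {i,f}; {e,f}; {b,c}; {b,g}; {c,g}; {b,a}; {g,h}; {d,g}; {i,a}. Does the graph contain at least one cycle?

Yes

|V| = 10, |E| = 14, number of components = 1.
Since 14 > 10 - 1, a cycle must exist; for instance a-b-e-f-i-a.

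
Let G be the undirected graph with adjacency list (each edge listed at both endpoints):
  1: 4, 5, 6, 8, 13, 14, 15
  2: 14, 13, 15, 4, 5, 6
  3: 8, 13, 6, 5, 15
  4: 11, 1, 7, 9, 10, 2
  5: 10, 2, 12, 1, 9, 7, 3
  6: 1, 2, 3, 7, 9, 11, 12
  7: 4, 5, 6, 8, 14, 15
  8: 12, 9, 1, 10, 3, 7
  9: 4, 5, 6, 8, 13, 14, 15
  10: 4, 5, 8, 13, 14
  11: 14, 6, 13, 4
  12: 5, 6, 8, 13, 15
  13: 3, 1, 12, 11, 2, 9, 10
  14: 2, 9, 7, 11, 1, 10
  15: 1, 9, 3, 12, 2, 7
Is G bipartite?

Partition the vertices as {4, 5, 6, 8, 13, 14, 15} vs {1, 2, 3, 7, 9, 10, 11, 12}. Each listed edge has one endpoint in each part, so the graph is bipartite.

Yes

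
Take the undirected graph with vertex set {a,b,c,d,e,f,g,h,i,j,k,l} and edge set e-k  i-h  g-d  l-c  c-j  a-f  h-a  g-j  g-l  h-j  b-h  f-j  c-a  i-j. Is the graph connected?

No

Component: {e, k}
Component: {a, b, c, d, f, g, h, i, j, l}
No edge joins these 2 groups, so the graph is disconnected.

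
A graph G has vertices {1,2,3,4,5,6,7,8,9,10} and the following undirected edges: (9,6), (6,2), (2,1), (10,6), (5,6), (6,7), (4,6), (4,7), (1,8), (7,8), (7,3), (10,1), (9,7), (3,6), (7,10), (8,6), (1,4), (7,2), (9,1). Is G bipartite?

No

6-7-10-6 is an odd cycle (length 3), and a bipartite graph can contain only even cycles.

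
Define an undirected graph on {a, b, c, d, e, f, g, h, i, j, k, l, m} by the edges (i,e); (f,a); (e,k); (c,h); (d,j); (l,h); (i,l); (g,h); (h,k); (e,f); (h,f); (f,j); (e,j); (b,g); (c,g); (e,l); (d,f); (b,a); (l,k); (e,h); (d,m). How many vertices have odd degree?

6

Degrees: a:2, b:2, c:2, d:3, e:6, f:5, g:3, h:6, i:2, j:3, k:3, l:4, m:1
Odd-degree vertices: d, f, g, j, k, m.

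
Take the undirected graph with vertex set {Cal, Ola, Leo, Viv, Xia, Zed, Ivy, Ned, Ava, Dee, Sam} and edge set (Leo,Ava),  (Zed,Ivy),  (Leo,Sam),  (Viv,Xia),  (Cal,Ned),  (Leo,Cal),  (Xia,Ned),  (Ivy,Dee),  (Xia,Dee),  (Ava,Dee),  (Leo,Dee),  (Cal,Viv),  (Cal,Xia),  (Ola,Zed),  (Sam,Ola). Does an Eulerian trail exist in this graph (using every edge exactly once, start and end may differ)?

Degrees: Cal:4, Ola:2, Leo:4, Viv:2, Xia:4, Zed:2, Ivy:2, Ned:2, Ava:2, Dee:4, Sam:2
Odd-degree vertices: none (0 total).
With 0 odd-degree vertices and all edges in one connected piece, an Eulerian trail exists.

Yes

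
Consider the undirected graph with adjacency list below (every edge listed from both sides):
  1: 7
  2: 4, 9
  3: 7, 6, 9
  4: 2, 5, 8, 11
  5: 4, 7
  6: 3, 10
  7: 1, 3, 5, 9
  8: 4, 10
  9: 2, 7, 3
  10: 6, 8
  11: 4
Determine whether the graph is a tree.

|V| = 11, |E| = 13.
Connected but with 13 > 10 edges, so it has a cycle and is not a tree.

No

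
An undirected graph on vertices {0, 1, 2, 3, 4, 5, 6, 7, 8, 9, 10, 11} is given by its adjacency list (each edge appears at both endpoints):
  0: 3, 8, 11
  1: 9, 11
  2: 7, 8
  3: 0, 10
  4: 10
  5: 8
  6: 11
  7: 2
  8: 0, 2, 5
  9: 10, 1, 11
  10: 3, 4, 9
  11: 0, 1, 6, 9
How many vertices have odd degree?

8

Degrees: 0:3, 1:2, 2:2, 3:2, 4:1, 5:1, 6:1, 7:1, 8:3, 9:3, 10:3, 11:4
Odd-degree vertices: 0, 4, 5, 6, 7, 8, 9, 10.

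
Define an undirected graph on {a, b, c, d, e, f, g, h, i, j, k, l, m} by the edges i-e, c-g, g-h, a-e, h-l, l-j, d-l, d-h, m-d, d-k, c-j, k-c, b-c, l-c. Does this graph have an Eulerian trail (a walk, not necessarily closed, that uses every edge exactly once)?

No

Degrees: a:1, b:1, c:5, d:4, e:2, f:0, g:2, h:3, i:1, j:2, k:2, l:4, m:1
Odd-degree vertices: a, b, c, h, i, m (6 total).
With 6 odd-degree vertices (more than two), no single trail can use every edge.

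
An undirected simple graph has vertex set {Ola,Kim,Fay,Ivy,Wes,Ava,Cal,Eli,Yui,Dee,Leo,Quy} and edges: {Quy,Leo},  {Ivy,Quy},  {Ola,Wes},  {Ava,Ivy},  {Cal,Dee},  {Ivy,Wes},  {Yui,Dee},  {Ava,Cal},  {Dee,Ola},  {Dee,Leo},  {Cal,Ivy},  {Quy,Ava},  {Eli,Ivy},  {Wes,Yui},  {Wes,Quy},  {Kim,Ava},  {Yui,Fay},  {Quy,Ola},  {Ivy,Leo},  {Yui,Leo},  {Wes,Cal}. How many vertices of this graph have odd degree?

6

Degrees: Ola:3, Kim:1, Fay:1, Ivy:6, Wes:5, Ava:4, Cal:4, Eli:1, Yui:4, Dee:4, Leo:4, Quy:5
Odd-degree vertices: Ola, Kim, Fay, Wes, Eli, Quy.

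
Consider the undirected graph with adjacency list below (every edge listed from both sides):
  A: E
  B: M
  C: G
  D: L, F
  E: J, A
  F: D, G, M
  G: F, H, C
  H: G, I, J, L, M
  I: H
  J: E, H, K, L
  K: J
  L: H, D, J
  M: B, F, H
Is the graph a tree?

The graph has 13 vertices and 15 edges.
A tree on 13 vertices has exactly 12 edges; this graph has 15, so it contains a cycle and is not a tree.

No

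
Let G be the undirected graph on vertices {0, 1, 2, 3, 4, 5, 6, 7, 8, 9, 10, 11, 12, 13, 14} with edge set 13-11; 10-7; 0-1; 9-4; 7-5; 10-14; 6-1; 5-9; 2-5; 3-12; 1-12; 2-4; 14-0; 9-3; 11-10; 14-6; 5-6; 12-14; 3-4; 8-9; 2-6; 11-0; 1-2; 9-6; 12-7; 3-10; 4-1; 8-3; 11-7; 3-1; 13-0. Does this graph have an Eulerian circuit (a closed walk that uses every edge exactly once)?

Degrees: 0:4, 1:6, 2:4, 3:6, 4:4, 5:4, 6:5, 7:4, 8:2, 9:5, 10:4, 11:4, 12:4, 13:2, 14:4
6, 9 have odd degree; an Eulerian circuit needs every degree to be even, so none exists.

No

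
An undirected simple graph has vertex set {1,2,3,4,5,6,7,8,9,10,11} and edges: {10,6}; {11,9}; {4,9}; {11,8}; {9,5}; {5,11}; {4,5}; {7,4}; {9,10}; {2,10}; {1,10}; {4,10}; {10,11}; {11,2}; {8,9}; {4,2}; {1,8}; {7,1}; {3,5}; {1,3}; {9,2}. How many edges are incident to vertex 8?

3

Neighbors of 8: 1, 9, 11.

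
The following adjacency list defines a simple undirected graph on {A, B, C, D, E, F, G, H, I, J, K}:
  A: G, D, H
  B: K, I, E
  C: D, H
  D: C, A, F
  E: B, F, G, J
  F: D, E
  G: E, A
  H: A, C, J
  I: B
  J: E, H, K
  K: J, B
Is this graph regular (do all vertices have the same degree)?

Degrees: A:3, B:3, C:2, D:3, E:4, F:2, G:2, H:3, I:1, J:3, K:2
Vertex I has degree 1 while E has degree 4, so the graph is not regular.

No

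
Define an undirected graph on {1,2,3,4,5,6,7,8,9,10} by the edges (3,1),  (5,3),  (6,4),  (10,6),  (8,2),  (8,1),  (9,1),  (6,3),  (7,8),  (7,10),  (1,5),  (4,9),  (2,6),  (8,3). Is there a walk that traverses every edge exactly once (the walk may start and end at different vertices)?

Degrees: 1:4, 2:2, 3:4, 4:2, 5:2, 6:4, 7:2, 8:4, 9:2, 10:2
Odd-degree vertices: none (0 total).
With 0 odd-degree vertices and all edges in one connected piece, an Eulerian trail exists.

Yes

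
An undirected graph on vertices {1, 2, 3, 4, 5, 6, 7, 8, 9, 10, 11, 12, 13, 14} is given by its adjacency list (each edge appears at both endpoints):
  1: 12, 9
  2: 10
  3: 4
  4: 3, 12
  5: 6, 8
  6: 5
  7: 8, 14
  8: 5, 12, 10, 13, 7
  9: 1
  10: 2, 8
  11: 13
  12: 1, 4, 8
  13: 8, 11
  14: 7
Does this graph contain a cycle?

No

The graph has 14 vertices, 13 edges, and 1 connected component.
A forest on 14 vertices with 1 component has exactly 13 edges, which matches — so no cycle.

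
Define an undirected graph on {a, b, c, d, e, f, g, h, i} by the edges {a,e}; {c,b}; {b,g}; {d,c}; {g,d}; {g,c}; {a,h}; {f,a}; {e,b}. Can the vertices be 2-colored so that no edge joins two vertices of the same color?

The cycle c-g-b-c has length 3, which is odd, so the graph is not bipartite.

No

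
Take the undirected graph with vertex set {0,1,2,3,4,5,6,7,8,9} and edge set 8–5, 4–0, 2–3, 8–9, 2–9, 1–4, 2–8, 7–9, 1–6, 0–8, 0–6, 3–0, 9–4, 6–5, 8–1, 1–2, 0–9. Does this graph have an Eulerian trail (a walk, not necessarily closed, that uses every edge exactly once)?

No

Degrees: 0:5, 1:4, 2:4, 3:2, 4:3, 5:2, 6:3, 7:1, 8:5, 9:5
Odd-degree vertices: 0, 4, 6, 7, 8, 9 (6 total).
An Eulerian trail requires 0 or 2 odd-degree vertices; here there are 6.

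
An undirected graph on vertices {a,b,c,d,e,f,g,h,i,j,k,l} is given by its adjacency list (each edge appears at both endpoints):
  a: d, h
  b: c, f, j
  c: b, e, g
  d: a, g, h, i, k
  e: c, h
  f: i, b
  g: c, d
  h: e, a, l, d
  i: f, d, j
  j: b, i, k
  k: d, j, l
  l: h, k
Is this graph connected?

Yes

Starting from a and exploring outward reaches every vertex (a, d, h, i, g, k, e, l, j, f, c, b); the graph is connected.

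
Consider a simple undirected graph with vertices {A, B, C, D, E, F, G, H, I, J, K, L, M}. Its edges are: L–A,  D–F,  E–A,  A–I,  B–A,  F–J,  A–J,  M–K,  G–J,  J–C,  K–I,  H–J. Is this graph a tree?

The graph has 13 vertices and 12 edges.
Connected and |E| = |V| - 1, which characterizes a tree.

Yes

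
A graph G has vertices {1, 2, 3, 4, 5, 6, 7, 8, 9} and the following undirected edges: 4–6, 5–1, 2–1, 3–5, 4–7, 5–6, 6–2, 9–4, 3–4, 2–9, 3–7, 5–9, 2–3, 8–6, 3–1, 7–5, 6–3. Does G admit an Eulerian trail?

Degrees: 1:3, 2:4, 3:6, 4:4, 5:5, 6:5, 7:3, 8:1, 9:3
Odd-degree vertices: 1, 5, 6, 7, 8, 9 (6 total).
An Eulerian trail requires 0 or 2 odd-degree vertices; here there are 6.

No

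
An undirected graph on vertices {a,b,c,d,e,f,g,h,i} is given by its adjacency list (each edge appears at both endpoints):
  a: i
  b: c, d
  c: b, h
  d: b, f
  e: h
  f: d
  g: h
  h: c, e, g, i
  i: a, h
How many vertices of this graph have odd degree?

4

Degrees: a:1, b:2, c:2, d:2, e:1, f:1, g:1, h:4, i:2
Odd-degree vertices: a, e, f, g.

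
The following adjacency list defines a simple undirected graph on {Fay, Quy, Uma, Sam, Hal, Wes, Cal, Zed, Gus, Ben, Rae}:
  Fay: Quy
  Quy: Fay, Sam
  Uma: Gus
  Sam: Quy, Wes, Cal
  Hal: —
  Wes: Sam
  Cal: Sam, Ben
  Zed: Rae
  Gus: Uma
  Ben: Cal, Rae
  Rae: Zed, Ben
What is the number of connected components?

Component: {Hal}
Component: {Uma, Gus}
Component: {Fay, Quy, Sam, Wes, Cal, Zed, Ben, Rae}

3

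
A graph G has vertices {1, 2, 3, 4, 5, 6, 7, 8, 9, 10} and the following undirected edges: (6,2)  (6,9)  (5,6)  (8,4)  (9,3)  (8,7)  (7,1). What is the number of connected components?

Component: {10}
Component: {1, 4, 7, 8}
Component: {2, 3, 5, 6, 9}

3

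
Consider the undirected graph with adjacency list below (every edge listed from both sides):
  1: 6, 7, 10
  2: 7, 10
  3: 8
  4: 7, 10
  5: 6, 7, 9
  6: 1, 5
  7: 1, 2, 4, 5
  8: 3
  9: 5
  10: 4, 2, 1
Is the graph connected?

Component: {3, 8}
Component: {1, 2, 4, 5, 6, 7, 9, 10}
No edge joins these 2 groups, so the graph is disconnected.

No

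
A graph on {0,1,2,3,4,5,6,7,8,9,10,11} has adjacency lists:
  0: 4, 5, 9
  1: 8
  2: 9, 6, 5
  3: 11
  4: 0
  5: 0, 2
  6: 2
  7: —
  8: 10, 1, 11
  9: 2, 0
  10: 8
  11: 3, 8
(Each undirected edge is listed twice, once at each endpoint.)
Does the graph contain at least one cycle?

The graph has 12 vertices, 10 edges, and 3 connected components.
Since 10 > 12 - 3, a cycle must exist; for instance 0-5-2-9-0.

Yes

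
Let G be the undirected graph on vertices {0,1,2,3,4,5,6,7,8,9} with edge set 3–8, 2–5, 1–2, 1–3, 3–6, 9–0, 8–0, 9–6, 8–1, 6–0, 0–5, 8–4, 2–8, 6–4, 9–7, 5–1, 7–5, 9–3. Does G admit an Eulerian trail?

Yes

Degrees: 0:4, 1:4, 2:3, 3:4, 4:2, 5:4, 6:4, 7:2, 8:5, 9:4
Odd-degree vertices: 2, 8 (2 total).
With 2 odd-degree vertices and all edges in one connected piece, an Eulerian trail exists (from 2 to 8).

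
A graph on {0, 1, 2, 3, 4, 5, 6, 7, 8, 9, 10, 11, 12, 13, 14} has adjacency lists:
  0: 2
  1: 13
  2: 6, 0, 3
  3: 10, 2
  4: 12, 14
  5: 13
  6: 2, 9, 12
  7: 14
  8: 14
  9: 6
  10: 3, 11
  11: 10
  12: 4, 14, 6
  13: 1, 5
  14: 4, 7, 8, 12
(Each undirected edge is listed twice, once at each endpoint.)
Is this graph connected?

No

Component: {1, 5, 13}
Component: {0, 2, 3, 4, 6, 7, 8, 9, 10, 11, 12, 14}
No edge joins these 2 groups, so the graph is disconnected.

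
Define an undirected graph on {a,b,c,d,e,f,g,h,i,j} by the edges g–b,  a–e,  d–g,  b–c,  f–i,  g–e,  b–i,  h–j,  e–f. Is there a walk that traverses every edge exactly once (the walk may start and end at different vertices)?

No

Degrees: a:1, b:3, c:1, d:1, e:3, f:2, g:3, h:1, i:2, j:1
Odd-degree vertices: a, b, c, d, e, g, h, j (8 total).
An Eulerian trail requires 0 or 2 odd-degree vertices; here there are 8.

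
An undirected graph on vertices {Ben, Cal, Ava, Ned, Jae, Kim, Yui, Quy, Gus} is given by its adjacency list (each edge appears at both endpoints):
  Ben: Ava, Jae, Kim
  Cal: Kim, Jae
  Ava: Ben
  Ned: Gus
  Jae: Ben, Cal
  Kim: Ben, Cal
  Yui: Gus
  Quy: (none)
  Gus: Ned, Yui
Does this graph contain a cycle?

Yes

The graph has 9 vertices, 7 edges, and 3 connected components.
One cycle is Ben-Jae-Cal-Kim-Ben.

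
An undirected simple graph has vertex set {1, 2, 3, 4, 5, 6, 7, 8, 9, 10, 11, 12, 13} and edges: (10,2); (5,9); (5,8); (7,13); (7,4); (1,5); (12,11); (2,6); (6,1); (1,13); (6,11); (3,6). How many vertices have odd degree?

Degrees: 1:3, 2:2, 3:1, 4:1, 5:3, 6:4, 7:2, 8:1, 9:1, 10:1, 11:2, 12:1, 13:2
Odd-degree vertices: 1, 3, 4, 5, 8, 9, 10, 12.

8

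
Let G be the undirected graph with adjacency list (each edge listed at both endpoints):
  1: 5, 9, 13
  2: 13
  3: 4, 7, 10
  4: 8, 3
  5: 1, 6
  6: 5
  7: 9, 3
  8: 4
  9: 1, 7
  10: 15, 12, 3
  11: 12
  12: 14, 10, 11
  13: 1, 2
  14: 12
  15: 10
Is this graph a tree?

Yes

The graph has 15 vertices and 14 edges.
It is connected with exactly 14 edges, hence acyclic — it is a tree.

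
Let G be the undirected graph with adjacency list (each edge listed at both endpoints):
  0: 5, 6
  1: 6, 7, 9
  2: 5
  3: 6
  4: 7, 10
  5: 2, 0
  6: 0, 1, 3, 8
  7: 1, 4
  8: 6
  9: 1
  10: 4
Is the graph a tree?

The graph has 11 vertices and 10 edges.
It is connected with exactly 10 edges, hence acyclic — it is a tree.

Yes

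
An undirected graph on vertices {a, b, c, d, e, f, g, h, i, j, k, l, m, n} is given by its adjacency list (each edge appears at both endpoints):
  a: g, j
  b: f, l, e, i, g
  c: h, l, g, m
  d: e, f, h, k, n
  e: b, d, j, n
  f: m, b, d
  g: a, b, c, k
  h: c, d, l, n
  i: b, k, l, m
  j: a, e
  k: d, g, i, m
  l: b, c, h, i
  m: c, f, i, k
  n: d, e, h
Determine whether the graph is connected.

A breadth-first search from a visits a, j, g, e, c, b, k, d, n, h, l, m, i, f — all 14 vertices — so the graph is connected.

Yes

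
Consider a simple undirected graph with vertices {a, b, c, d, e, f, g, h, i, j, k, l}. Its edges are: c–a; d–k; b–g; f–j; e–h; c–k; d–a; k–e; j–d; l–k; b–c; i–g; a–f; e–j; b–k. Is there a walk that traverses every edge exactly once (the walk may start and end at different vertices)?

No

Degrees: a:3, b:3, c:3, d:3, e:3, f:2, g:2, h:1, i:1, j:3, k:5, l:1
Odd-degree vertices: a, b, c, d, e, h, i, j, k, l (10 total).
An Eulerian trail requires 0 or 2 odd-degree vertices; here there are 10.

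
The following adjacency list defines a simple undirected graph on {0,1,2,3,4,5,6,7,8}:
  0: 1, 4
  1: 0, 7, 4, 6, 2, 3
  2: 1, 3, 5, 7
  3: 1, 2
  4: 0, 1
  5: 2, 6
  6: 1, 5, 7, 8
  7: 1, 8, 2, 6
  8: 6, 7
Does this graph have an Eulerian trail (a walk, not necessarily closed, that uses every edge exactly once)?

Degrees: 0:2, 1:6, 2:4, 3:2, 4:2, 5:2, 6:4, 7:4, 8:2
Odd-degree vertices: none (0 total).
With 0 odd-degree vertices and all edges in one connected piece, an Eulerian trail exists.

Yes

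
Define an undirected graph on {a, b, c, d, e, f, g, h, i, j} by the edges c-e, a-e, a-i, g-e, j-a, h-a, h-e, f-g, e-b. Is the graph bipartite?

No

h-e-a-h is an odd cycle (length 3), and a bipartite graph can contain only even cycles.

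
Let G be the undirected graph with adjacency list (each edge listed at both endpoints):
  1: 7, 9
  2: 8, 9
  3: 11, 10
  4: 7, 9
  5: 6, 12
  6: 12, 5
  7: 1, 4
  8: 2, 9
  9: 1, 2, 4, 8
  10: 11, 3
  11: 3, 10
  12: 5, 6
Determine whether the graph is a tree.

No

The graph has 12 vertices and 13 edges.
It is not connected, so it is not a tree.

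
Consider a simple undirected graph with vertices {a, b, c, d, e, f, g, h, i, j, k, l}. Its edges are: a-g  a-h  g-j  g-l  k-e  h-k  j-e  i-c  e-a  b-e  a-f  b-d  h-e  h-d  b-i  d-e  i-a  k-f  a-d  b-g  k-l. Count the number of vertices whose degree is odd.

Degrees: a:6, b:4, c:1, d:4, e:6, f:2, g:4, h:4, i:3, j:2, k:4, l:2
Odd-degree vertices: c, i.

2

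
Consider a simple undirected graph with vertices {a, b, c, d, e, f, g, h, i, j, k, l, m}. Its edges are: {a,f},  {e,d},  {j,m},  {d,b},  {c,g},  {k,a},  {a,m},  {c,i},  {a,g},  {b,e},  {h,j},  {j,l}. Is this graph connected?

No

Component: {b, d, e}
Component: {a, c, f, g, h, i, j, k, l, m}
No edge joins these 2 groups, so the graph is disconnected.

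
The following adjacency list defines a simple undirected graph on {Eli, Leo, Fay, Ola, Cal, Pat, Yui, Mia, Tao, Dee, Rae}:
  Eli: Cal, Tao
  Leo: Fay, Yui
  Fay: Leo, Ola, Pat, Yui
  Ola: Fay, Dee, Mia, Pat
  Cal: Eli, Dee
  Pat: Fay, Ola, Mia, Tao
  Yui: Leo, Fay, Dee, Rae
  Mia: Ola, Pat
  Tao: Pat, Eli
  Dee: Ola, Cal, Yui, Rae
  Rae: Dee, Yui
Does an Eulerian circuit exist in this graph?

Degrees: Eli:2, Leo:2, Fay:4, Ola:4, Cal:2, Pat:4, Yui:4, Mia:2, Tao:2, Dee:4, Rae:2
Every vertex has even degree and the edges form a single connected piece, so an Eulerian circuit exists.

Yes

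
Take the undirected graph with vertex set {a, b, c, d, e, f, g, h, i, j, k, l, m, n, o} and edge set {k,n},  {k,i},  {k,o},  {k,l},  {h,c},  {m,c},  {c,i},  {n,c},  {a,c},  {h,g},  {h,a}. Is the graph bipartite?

h-a-c-h is an odd cycle (length 3), and a bipartite graph can contain only even cycles.

No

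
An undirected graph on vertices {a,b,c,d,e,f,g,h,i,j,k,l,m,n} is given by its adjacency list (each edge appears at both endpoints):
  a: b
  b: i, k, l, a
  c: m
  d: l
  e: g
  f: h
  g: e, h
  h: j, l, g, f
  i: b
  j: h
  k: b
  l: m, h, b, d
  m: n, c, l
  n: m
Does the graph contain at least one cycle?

No

|V| = 14, |E| = 13, number of components = 1.
Since 13 = 14 - 1, the graph is a forest and contains no cycle.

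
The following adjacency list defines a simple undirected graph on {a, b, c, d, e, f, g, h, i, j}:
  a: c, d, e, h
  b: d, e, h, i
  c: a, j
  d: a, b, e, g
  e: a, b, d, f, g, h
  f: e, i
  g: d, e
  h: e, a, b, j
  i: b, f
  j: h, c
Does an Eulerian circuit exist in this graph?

Degrees: a:4, b:4, c:2, d:4, e:6, f:2, g:2, h:4, i:2, j:2
All degrees are even and the non-isolated vertices are connected — an Eulerian circuit exists.

Yes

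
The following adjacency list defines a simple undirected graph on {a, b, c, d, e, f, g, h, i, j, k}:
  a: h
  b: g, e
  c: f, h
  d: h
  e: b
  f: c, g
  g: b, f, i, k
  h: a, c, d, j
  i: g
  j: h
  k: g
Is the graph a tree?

The graph has 11 vertices and 10 edges.
It is connected with exactly 10 edges, hence acyclic — it is a tree.

Yes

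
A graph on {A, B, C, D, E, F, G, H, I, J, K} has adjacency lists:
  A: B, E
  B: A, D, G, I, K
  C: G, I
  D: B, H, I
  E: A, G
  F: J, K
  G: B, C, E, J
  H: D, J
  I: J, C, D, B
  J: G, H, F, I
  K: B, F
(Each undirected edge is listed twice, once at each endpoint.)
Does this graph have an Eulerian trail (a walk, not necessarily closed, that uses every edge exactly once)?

Degrees: A:2, B:5, C:2, D:3, E:2, F:2, G:4, H:2, I:4, J:4, K:2
Odd-degree vertices: B, D (2 total).
With 2 odd-degree vertices and all edges in one connected piece, an Eulerian trail exists (from B to D).

Yes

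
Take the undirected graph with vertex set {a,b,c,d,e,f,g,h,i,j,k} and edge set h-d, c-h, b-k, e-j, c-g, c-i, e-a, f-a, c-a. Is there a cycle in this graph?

No

The graph has 11 vertices, 9 edges, and 2 connected components.
A forest on 11 vertices with 2 components has exactly 9 edges, which matches — so no cycle.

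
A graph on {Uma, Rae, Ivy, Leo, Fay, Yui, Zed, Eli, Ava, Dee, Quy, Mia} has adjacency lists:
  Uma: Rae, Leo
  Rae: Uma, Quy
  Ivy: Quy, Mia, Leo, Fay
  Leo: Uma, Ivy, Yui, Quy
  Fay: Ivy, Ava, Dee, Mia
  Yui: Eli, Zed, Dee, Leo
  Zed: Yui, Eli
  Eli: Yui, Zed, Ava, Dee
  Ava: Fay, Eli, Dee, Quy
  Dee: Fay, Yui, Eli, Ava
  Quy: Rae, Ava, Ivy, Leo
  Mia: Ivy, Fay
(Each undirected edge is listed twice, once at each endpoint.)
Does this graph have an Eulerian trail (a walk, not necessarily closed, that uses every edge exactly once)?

Yes

Degrees: Uma:2, Rae:2, Ivy:4, Leo:4, Fay:4, Yui:4, Zed:2, Eli:4, Ava:4, Dee:4, Quy:4, Mia:2
Odd-degree vertices: none (0 total).
The non-isolated vertices are connected and exactly 0 have odd degree, so an Eulerian trail exists.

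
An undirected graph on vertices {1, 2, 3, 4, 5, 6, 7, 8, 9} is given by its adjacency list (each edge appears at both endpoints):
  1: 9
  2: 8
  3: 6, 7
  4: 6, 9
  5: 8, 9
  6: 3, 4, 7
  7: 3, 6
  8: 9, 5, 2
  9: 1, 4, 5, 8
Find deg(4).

2

Neighbors of 4: 6, 9.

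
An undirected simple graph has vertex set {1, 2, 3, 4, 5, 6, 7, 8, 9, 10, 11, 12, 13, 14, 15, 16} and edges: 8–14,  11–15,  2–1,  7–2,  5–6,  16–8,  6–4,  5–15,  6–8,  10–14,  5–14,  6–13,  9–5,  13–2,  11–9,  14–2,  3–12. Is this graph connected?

No

Component: {3, 12}
Component: {1, 2, 4, 5, 6, 7, 8, 9, 10, 11, 13, 14, 15, 16}
There are 2 separate components, so the graph is not connected.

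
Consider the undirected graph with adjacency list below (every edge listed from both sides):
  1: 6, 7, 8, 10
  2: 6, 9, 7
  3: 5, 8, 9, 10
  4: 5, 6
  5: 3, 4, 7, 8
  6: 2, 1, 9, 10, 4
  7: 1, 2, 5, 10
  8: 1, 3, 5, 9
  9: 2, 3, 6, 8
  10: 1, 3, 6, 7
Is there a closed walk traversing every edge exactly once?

Degrees: 1:4, 2:3, 3:4, 4:2, 5:4, 6:5, 7:4, 8:4, 9:4, 10:4
2, 6 have odd degree; an Eulerian circuit needs every degree to be even, so none exists.

No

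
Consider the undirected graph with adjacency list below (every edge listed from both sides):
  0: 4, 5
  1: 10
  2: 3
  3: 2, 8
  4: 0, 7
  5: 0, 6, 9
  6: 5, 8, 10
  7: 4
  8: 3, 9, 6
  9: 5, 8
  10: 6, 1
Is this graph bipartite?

Color {2, 4, 5, 8, 10} black and {0, 1, 3, 6, 7, 9} white. No edge joins two same-colored vertices, so the graph is bipartite.

Yes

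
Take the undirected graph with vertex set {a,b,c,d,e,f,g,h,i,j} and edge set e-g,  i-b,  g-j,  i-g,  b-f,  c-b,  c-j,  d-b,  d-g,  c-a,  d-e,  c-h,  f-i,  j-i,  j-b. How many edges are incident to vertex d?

Neighbors of d: b, e, g.

3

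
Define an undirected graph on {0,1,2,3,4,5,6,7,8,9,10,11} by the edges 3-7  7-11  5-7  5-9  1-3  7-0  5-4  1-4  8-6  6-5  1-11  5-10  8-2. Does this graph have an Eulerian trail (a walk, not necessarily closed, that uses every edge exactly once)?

Degrees: 0:1, 1:3, 2:1, 3:2, 4:2, 5:5, 6:2, 7:4, 8:2, 9:1, 10:1, 11:2
Odd-degree vertices: 0, 1, 2, 5, 9, 10 (6 total).
An Eulerian trail requires 0 or 2 odd-degree vertices; here there are 6.

No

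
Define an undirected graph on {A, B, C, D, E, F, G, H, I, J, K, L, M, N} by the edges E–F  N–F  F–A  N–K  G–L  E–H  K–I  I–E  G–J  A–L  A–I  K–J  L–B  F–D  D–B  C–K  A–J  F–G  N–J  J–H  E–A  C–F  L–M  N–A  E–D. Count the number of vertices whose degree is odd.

6

Degrees: A:6, B:2, C:2, D:3, E:5, F:6, G:3, H:2, I:3, J:5, K:4, L:4, M:1, N:4
Odd-degree vertices: D, E, G, I, J, M.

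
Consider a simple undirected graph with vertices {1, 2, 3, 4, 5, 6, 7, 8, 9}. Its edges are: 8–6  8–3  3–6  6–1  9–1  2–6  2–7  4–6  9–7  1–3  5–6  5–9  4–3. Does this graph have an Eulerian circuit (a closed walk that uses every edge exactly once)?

No

Degrees: 1:3, 2:2, 3:4, 4:2, 5:2, 6:6, 7:2, 8:2, 9:3
Vertices with odd degree: 1, 9. An Eulerian circuit requires all degrees even.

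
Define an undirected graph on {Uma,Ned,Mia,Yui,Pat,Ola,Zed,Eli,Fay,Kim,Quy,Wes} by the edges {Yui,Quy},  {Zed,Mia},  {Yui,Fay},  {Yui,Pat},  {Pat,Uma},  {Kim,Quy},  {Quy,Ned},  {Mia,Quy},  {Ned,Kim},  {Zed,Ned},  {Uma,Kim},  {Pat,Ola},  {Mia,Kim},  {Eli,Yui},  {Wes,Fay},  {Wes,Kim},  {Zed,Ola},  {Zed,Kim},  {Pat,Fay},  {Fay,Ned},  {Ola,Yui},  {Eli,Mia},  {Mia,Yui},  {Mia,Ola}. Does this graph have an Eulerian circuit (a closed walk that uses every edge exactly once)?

Yes

Degrees: Uma:2, Ned:4, Mia:6, Yui:6, Pat:4, Ola:4, Zed:4, Eli:2, Fay:4, Kim:6, Quy:4, Wes:2
Every vertex has even degree and the edges form a single connected piece, so an Eulerian circuit exists.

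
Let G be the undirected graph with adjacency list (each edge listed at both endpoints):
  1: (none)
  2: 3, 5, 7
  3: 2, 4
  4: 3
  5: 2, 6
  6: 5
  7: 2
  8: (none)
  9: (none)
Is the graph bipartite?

Color {1, 3, 5, 7, 8, 9} black and {2, 4, 6} white. No edge joins two same-colored vertices, so the graph is bipartite.

Yes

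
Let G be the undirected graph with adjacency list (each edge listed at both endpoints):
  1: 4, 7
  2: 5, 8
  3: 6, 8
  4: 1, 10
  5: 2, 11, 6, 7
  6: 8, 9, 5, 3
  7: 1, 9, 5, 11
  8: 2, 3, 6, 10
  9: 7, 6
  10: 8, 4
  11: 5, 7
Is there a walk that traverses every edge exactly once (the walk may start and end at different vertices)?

Degrees: 1:2, 2:2, 3:2, 4:2, 5:4, 6:4, 7:4, 8:4, 9:2, 10:2, 11:2
Odd-degree vertices: none (0 total).
The non-isolated vertices are connected and exactly 0 have odd degree, so an Eulerian trail exists.

Yes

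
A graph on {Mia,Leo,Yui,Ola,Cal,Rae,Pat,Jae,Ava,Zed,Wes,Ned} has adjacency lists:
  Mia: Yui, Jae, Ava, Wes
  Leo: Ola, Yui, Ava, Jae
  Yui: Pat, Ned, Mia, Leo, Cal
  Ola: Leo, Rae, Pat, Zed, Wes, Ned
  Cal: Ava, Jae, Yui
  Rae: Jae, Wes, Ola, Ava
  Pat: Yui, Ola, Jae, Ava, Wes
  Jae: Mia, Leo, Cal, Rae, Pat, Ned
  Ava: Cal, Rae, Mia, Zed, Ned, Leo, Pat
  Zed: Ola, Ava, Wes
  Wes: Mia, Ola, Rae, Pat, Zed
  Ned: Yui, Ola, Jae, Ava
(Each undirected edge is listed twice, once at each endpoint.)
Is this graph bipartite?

No

Ola-Wes-Pat-Ola is an odd cycle (length 3), and a bipartite graph can contain only even cycles.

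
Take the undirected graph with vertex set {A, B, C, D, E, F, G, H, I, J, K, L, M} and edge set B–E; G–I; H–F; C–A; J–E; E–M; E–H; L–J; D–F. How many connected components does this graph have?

Component: {K}
Component: {A, C}
Component: {G, I}
Component: {B, D, E, F, H, J, L, M}

4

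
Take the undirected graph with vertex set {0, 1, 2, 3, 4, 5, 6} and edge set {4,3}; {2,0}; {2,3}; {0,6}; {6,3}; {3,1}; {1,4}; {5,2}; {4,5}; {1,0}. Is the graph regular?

Degrees: 0:3, 1:3, 2:3, 3:4, 4:3, 5:2, 6:2
Vertex 5 has degree 2 while 3 has degree 4, so the graph is not regular.

No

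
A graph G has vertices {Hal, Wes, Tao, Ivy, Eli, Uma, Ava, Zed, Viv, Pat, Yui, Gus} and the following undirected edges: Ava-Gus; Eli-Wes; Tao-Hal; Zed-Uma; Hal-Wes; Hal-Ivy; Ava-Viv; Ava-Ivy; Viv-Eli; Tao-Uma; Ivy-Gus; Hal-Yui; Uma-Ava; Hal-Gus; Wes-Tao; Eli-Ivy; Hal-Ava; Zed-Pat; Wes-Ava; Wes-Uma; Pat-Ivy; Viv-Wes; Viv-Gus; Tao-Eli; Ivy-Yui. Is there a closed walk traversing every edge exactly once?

Degrees: Hal:6, Wes:6, Tao:4, Ivy:6, Eli:4, Uma:4, Ava:6, Zed:2, Viv:4, Pat:2, Yui:2, Gus:4
All degrees are even and the non-isolated vertices are connected — an Eulerian circuit exists.

Yes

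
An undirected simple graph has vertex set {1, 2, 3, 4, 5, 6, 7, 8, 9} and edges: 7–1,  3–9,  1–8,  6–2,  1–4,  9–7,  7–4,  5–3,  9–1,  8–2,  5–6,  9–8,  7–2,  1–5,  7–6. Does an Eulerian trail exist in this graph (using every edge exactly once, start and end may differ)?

Degrees: 1:5, 2:3, 3:2, 4:2, 5:3, 6:3, 7:5, 8:3, 9:4
Odd-degree vertices: 1, 2, 5, 6, 7, 8 (6 total).
With 6 odd-degree vertices (more than two), no single trail can use every edge.

No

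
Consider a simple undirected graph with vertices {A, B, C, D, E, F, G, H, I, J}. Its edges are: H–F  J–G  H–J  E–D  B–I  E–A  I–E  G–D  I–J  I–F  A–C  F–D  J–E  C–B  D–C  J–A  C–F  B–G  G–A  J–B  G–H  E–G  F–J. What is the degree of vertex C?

4

Neighbors of C: A, B, D, F.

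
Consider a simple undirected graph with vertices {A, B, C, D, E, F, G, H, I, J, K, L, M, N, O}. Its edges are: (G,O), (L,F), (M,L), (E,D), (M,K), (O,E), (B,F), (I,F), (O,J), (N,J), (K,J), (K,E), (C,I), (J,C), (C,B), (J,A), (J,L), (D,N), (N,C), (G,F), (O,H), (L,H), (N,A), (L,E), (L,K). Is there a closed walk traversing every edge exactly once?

Degrees: A:2, B:2, C:4, D:2, E:4, F:4, G:2, H:2, I:2, J:6, K:4, L:6, M:2, N:4, O:4
Every vertex has even degree and the edges form a single connected piece, so an Eulerian circuit exists.

Yes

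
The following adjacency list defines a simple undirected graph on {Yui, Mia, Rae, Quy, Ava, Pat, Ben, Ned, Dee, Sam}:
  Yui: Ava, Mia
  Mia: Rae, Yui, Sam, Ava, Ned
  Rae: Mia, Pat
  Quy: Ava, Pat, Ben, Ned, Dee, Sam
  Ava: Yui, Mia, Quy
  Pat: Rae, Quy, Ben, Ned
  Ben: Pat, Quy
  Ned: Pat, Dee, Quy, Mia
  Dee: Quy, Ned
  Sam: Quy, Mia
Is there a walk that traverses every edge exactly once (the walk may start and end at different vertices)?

Degrees: Yui:2, Mia:5, Rae:2, Quy:6, Ava:3, Pat:4, Ben:2, Ned:4, Dee:2, Sam:2
Odd-degree vertices: Mia, Ava (2 total).
The non-isolated vertices are connected and exactly 2 have odd degree, so an Eulerian trail exists (from Mia to Ava).

Yes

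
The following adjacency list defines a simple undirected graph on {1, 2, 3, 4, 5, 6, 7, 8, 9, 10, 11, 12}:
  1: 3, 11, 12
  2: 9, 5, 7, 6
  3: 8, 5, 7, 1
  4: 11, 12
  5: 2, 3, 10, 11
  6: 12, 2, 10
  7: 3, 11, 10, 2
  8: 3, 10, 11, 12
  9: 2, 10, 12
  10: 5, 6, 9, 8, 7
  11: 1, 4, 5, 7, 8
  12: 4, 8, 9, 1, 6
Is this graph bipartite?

Yes

A valid 2-coloring puts {2, 3, 10, 11, 12} on one side and {1, 4, 5, 6, 7, 8, 9} on the other; every edge crosses between the two sides.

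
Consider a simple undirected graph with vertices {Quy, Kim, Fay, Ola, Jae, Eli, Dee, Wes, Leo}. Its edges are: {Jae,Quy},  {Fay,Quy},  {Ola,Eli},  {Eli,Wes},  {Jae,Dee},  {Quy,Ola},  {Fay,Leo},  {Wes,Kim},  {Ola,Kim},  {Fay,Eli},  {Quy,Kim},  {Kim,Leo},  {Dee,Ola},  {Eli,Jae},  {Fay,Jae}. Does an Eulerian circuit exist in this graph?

Degrees: Quy:4, Kim:4, Fay:4, Ola:4, Jae:4, Eli:4, Dee:2, Wes:2, Leo:2
Every vertex has even degree and the edges form a single connected piece, so an Eulerian circuit exists.

Yes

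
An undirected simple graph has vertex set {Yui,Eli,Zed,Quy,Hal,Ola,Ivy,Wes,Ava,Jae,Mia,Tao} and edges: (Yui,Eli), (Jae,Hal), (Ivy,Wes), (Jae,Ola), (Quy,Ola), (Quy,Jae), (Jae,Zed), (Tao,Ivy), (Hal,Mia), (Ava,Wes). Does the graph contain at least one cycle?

Yes

|V| = 12, |E| = 10, number of components = 3.
Since 10 > 12 - 3, a cycle must exist; for instance Jae-Ola-Quy-Jae.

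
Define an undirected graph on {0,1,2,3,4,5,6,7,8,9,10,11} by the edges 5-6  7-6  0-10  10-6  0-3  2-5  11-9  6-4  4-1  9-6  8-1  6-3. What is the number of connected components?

1

Component: {0, 1, 2, 3, 4, 5, 6, 7, 8, 9, 10, 11}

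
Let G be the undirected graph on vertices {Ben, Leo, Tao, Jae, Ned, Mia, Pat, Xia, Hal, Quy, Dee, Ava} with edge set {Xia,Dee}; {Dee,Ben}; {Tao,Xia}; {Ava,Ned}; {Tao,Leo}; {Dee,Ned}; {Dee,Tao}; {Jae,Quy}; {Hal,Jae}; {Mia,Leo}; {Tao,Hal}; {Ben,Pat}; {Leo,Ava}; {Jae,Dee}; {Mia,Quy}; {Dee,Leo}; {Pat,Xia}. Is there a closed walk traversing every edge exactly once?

Degrees: Ben:2, Leo:4, Tao:4, Jae:3, Ned:2, Mia:2, Pat:2, Xia:3, Hal:2, Quy:2, Dee:6, Ava:2
Jae, Xia have odd degree; an Eulerian circuit needs every degree to be even, so none exists.

No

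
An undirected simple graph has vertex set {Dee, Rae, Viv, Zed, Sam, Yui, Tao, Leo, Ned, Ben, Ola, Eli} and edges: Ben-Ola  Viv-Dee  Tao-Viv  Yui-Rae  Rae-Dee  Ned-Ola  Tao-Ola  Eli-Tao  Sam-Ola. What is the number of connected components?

3

Component: {Zed}
Component: {Leo}
Component: {Dee, Rae, Viv, Sam, Yui, Tao, Ned, Ben, Ola, Eli}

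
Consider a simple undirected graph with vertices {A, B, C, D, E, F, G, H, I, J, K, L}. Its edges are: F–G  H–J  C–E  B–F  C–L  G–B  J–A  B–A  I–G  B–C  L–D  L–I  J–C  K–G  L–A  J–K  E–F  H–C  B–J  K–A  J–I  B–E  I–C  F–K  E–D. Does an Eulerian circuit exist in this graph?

Yes

Degrees: A:4, B:6, C:6, D:2, E:4, F:4, G:4, H:2, I:4, J:6, K:4, L:4
Every vertex has even degree and the edges form a single connected piece, so an Eulerian circuit exists.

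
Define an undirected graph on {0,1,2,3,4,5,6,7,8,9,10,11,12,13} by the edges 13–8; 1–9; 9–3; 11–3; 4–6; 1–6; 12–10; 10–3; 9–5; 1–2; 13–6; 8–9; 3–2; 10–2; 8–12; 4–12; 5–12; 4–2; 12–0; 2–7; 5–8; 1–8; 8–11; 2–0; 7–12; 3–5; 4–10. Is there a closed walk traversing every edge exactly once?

Degrees: 0:2, 1:4, 2:6, 3:5, 4:4, 5:4, 6:3, 7:2, 8:6, 9:4, 10:4, 11:2, 12:6, 13:2
Vertices with odd degree: 3, 6. An Eulerian circuit requires all degrees even.

No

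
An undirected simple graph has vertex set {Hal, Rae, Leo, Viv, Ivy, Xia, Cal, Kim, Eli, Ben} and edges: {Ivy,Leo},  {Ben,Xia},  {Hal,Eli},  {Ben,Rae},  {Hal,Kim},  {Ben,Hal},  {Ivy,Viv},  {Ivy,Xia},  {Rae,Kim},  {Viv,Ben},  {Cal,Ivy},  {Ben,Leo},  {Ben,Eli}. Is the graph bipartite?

The cycle Eli-Hal-Ben-Eli has length 3, which is odd, so the graph is not bipartite.

No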